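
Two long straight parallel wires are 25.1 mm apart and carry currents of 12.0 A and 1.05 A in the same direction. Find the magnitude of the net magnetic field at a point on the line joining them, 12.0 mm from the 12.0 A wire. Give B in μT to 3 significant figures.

Each long wire gives B = μ₀I/(2πd). Distances are d₁ = 0.012 m and d₂ = 0.0131 m.
B₁ = 2.00×10⁻⁴ T, B₂ = 1.60×10⁻⁵ T.
Between parallel currents the two contributions point in opposite directions, so they subtract. B = |B₁ − B₂| = |2.00×10⁻⁴ − 1.60×10⁻⁵| = 1.84×10⁻⁴ T.

B ≈ 184 μT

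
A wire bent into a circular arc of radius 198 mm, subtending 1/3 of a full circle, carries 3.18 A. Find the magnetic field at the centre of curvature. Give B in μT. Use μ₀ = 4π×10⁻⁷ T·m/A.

The Biot–Savart field of a circular arc at its centre is B = μ₀Iφ/(4πR), with φ = 2.094 rad.
B = (4π×10⁻⁷ × 3.18 × 2.094) / (4π × 0.198) = 3.36×10⁻⁶ T.

B ≈ 3.36 μT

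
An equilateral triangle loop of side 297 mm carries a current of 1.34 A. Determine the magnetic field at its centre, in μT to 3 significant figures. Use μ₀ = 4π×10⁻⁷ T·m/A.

B ≈ 8.12 μT

Each side is a finite straight segment at perpendicular distance d = a/(2 tan(π/3)) = 0.08574 m from the centre, with end-angles ±π/3.
One side contributes B₁ = (μ₀I/4πd)·2 sin(π/3) = 2.71×10⁻⁶ T.
All 3 sides add in the same direction: B = 3 × 2.71×10⁻⁶ = 8.12×10⁻⁶ T.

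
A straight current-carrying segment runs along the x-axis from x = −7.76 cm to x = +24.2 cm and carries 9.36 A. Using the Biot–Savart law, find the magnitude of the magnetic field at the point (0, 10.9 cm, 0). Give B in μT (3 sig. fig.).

For a finite straight segment, B = (μ₀I/4πd)(sinθ₁ + sinθ₂), where θ₁, θ₂ are the angles from the perpendicular to each end.
The perpendicular distance is d = 0.109 m; the end-offsets along the wire are a = 0.0776 m and b = 0.242 m.
sinθ₁ = 0.0776/√(0.0776²+0.109²) = 0.5800; sinθ₂ = 0.242/√(0.242²+0.109²) = 0.9118.
B = (4π×10⁻⁷ × 9.36) / (4π × 0.109) × (0.5800 + 0.9118) = 1.28×10⁻⁵ T.

B ≈ 12.8 μT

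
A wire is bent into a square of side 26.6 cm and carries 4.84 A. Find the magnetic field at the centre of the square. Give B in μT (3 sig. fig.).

Each side is a finite straight segment at perpendicular distance d = a/(2 tan(π/4)) = 0.133 m from the centre, with end-angles ±π/4.
One side contributes B₁ = (μ₀I/4πd)·2 sin(π/4) = 5.15×10⁻⁶ T.
All 4 sides add in the same direction: B = 4 × 5.15×10⁻⁶ = 2.06×10⁻⁵ T.

B ≈ 20.6 μT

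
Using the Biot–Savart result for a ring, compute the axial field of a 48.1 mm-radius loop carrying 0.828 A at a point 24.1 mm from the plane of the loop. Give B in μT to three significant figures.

B ≈ 7.73 μT

On the axis of a circular loop, B = μ₀IR² / [2(R²+z²)^(3/2)].
R² + z² = (0.0481)² + (0.0241)² = 0.002894 m², and (R²+z²)^(3/2) = 1.56×10⁻⁴ m³.
B = (4π×10⁻⁷ × 0.828 × 0.002314) / (2 × 1.56×10⁻⁴) = 7.73×10⁻⁶ T.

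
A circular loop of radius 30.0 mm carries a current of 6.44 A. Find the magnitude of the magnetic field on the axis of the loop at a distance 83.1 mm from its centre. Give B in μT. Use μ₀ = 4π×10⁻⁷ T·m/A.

B ≈ 5.28 μT

On the axis of a circular loop, B = μ₀IR² / [2(R²+z²)^(3/2)].
R² + z² = (0.03)² + (0.0831)² = 0.007806 m², and (R²+z²)^(3/2) = 6.90×10⁻⁴ m³.
B = (4π×10⁻⁷ × 6.44 × 0.0009) / (2 × 6.90×10⁻⁴) = 5.28×10⁻⁶ T.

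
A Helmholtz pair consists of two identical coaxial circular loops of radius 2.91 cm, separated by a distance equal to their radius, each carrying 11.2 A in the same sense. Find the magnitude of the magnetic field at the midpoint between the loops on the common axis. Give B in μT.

B ≈ 346 μT

Each loop contributes B = μ₀IR²/[2(R²+z²)^(3/2)] on the axis, with z measured from that loop.
Loop 1 (z = 0.01455 m): B₁ = 1.73×10⁻⁴ T. Loop 2 (z = 0.01455 m): B₂ = 1.73×10⁻⁴ T.
The fields add: B = B₁ + B₂ = 3.46×10⁻⁴ T.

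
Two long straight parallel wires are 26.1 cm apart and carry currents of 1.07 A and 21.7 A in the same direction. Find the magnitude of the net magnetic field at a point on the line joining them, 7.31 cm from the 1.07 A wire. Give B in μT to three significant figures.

Each long wire gives B = μ₀I/(2πd). Distances are d₁ = 0.0731 m and d₂ = 0.1879 m.
B₁ = 2.93×10⁻⁶ T, B₂ = 2.31×10⁻⁵ T.
Between parallel currents the two contributions point in opposite directions, so they subtract. B = |B₁ − B₂| = |2.93×10⁻⁶ − 2.31×10⁻⁵| = 2.02×10⁻⁵ T.

B ≈ 20.2 μT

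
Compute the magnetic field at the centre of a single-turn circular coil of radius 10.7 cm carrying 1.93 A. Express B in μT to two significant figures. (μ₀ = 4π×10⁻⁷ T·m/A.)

B ≈ 11 μT

At the centre of a circular loop the Biot–Savart law gives B = μ₀I/(2R).
B = (4π×10⁻⁷ × 1.93) / (2 × 0.107) = 1.13×10⁻⁵ T.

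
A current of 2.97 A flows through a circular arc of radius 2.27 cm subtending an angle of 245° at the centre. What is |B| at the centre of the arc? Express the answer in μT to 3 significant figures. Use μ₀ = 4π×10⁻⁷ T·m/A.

The Biot–Savart field of a circular arc at its centre is B = μ₀Iφ/(4πR), with φ = 4.276 rad.
B = (4π×10⁻⁷ × 2.97 × 4.276) / (4π × 0.0227) = 5.59×10⁻⁵ T.

B ≈ 55.9 μT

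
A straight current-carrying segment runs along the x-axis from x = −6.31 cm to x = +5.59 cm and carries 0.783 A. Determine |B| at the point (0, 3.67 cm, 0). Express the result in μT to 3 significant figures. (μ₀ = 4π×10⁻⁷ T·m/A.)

B ≈ 3.63 μT

For a finite straight segment, B = (μ₀I/4πd)(sinθ₁ + sinθ₂), where θ₁, θ₂ are the angles from the perpendicular to each end.
The perpendicular distance is d = 0.0367 m; the end-offsets along the wire are a = 0.0631 m and b = 0.0559 m.
sinθ₁ = 0.0631/√(0.0631²+0.0367²) = 0.8644; sinθ₂ = 0.0559/√(0.0559²+0.0367²) = 0.8359.
B = (4π×10⁻⁷ × 0.783) / (4π × 0.0367) × (0.8644 + 0.8359) = 3.63×10⁻⁶ T.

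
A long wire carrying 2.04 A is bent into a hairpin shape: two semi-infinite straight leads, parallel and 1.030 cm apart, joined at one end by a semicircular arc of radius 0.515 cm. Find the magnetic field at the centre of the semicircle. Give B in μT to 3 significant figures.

The semicircular arc contributes B_arc = μ₀I·π/(4πR) = μ₀I/(4R) = 1.24×10⁻⁴ T.
Each semi-infinite lead is at perpendicular distance R = 0.00515 m from the centre, with the perpendicular foot at its near end, so it contributes μ₀I/(4πR); both point the same way, together 7.92×10⁻⁵ T.
Arc and leads all point the same direction: B = 1.24×10⁻⁴ + 7.92×10⁻⁵ = 2.04×10⁻⁴ T.

B ≈ 204 μT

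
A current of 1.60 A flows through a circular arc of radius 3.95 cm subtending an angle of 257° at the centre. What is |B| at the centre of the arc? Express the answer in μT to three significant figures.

B ≈ 18.2 μT

The Biot–Savart field of a circular arc at its centre is B = μ₀Iφ/(4πR), with φ = 4.485 rad.
B = (4π×10⁻⁷ × 1.60 × 4.485) / (4π × 0.0395) = 1.82×10⁻⁵ T.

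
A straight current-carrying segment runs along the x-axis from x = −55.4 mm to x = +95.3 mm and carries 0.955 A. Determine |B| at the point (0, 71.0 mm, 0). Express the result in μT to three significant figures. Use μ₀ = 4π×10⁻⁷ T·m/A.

For a finite straight segment, B = (μ₀I/4πd)(sinθ₁ + sinθ₂), where θ₁, θ₂ are the angles from the perpendicular to each end.
The perpendicular distance is d = 0.071 m; the end-offsets along the wire are a = 0.0554 m and b = 0.0953 m.
sinθ₁ = 0.0554/√(0.0554²+0.071²) = 0.6152; sinθ₂ = 0.0953/√(0.0953²+0.071²) = 0.8019.
B = (4π×10⁻⁷ × 0.955) / (4π × 0.071) × (0.6152 + 0.8019) = 1.91×10⁻⁶ T.

B ≈ 1.91 μT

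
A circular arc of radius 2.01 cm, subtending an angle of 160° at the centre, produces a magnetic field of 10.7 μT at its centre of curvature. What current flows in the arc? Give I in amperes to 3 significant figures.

I ≈ 0.770 A

For a circular arc, B = μ₀Iφ/(4πR) with φ in radians; here φ = 2.793 rad.
So I = 4πRB/(μ₀φ) = 4π × 0.0201 × 1.07×10⁻⁵ / (4π×10⁻⁷ × 2.793) = 0.770 A.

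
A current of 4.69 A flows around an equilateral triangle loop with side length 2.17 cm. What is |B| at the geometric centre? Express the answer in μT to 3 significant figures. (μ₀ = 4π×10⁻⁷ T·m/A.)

Each side is a finite straight segment at perpendicular distance d = a/(2 tan(π/3)) = 0.006264 m from the centre, with end-angles ±π/3.
One side contributes B₁ = (μ₀I/4πd)·2 sin(π/3) = 1.30×10⁻⁴ T.
All 3 sides add in the same direction: B = 3 × 1.30×10⁻⁴ = 3.89×10⁻⁴ T.

B ≈ 389 μT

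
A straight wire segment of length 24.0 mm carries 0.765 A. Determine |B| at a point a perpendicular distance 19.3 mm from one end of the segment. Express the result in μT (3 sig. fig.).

B ≈ 3.09 μT

For a finite straight segment, B = (μ₀I/4πd)(sinθ₁ + sinθ₂), where θ₁, θ₂ are the angles from the perpendicular to each end.
The perpendicular foot is at one end, so the two end-offsets along the wire are 0 and L = 0.024 m.
sinθ₁ = 0/√(0²+0.0193²) = 0.0000; sinθ₂ = 0.024/√(0.024²+0.0193²) = 0.7793.
B = (4π×10⁻⁷ × 0.765) / (4π × 0.0193) × (0.0000 + 0.7793) = 3.09×10⁻⁶ T.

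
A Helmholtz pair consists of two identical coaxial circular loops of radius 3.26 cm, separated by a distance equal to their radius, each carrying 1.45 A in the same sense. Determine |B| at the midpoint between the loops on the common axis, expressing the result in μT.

Each loop contributes B = μ₀IR²/[2(R²+z²)^(3/2)] on the axis, with z measured from that loop.
Loop 1 (z = 0.0163 m): B₁ = 2.00×10⁻⁵ T. Loop 2 (z = 0.0163 m): B₂ = 2.00×10⁻⁵ T.
The fields add: B = B₁ + B₂ = 4.00×10⁻⁵ T.

B ≈ 40.0 μT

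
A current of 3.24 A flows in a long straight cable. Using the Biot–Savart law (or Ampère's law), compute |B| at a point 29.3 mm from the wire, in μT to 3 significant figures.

For an infinitely long straight wire, B = μ₀I/(2πd).
B = (4π×10⁻⁷ × 3.24) / (2π × 0.0293) = 2.21×10⁻⁵ T.

B ≈ 22.1 μT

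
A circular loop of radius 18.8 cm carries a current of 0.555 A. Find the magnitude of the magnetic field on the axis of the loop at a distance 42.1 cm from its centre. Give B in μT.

B ≈ 0.126 μT

On the axis of a circular loop, B = μ₀IR² / [2(R²+z²)^(3/2)].
R² + z² = (0.188)² + (0.421)² = 0.2126 m², and (R²+z²)^(3/2) = 9.80×10⁻² m³.
B = (4π×10⁻⁷ × 0.555 × 0.03534) / (2 × 9.80×10⁻²) = 1.26×10⁻⁷ T.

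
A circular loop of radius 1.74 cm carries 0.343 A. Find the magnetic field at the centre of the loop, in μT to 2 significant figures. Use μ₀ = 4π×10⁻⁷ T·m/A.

B ≈ 12 μT

At the centre of a circular loop the Biot–Savart law gives B = μ₀I/(2R).
B = (4π×10⁻⁷ × 0.343) / (2 × 0.0174) = 1.24×10⁻⁵ T.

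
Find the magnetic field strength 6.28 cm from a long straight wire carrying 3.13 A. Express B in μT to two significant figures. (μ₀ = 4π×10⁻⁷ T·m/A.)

B ≈ 10 μT

For an infinitely long straight wire, B = μ₀I/(2πd).
B = (4π×10⁻⁷ × 3.13) / (2π × 0.0628) = 9.97×10⁻⁶ T.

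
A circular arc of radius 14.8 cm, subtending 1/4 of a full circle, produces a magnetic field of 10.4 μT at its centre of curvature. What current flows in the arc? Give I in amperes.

For a circular arc, B = μ₀Iφ/(4πR) with φ in radians; here φ = 1.571 rad.
So I = 4πRB/(μ₀φ) = 4π × 0.148 × 1.04×10⁻⁵ / (4π×10⁻⁷ × 1.571) = 9.80 A.

I ≈ 9.80 A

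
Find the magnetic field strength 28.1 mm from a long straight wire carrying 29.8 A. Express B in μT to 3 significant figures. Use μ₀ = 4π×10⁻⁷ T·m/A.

B ≈ 212 μT

For an infinitely long straight wire, B = μ₀I/(2πd).
B = (4π×10⁻⁷ × 29.8) / (2π × 0.0281) = 2.12×10⁻⁴ T.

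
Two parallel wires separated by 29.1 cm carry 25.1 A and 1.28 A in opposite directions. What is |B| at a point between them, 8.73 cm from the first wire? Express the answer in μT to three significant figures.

Each long wire gives B = μ₀I/(2πd). Distances are d₁ = 0.0873 m and d₂ = 0.2037 m.
B₁ = 5.75×10⁻⁵ T, B₂ = 1.26×10⁻⁶ T.
Between antiparallel currents both contributions point the same way, so they add. B = B₁ + B₂ = 5.75×10⁻⁵ + 1.26×10⁻⁶ = 5.88×10⁻⁵ T.

B ≈ 58.8 μT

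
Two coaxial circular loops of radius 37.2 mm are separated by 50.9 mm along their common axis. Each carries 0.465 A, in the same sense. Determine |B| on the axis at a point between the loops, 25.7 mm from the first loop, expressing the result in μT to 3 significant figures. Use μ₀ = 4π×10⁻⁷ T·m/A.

Each loop contributes B = μ₀IR²/[2(R²+z²)^(3/2)] on the axis, with z measured from that loop.
Loop 1 (z = 0.0257 m): B₁ = 4.37×10⁻⁶ T. Loop 2 (z = 0.0252 m): B₂ = 4.46×10⁻⁶ T.
The fields add: B = B₁ + B₂ = 8.83×10⁻⁶ T.

B ≈ 8.83 μT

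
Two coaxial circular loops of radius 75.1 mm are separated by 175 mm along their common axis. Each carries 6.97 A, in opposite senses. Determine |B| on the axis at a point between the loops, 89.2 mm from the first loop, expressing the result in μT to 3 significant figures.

Each loop contributes B = μ₀IR²/[2(R²+z²)^(3/2)] on the axis, with z measured from that loop.
Loop 1 (z = 0.0892 m): B₁ = 1.56×10⁻⁵ T. Loop 2 (z = 0.0858 m): B₂ = 1.67×10⁻⁵ T.
The fields oppose: B = |B₁ − B₂| = 1.08×10⁻⁶ T.

B ≈ 1.08 μT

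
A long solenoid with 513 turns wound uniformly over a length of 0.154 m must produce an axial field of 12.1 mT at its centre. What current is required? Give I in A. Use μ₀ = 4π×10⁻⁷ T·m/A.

I ≈ 2.89 A

Inside a long solenoid B = μ₀nI with n = 3331 m⁻¹, so I = B/(μ₀n).
I = 1.21×10⁻² / (4π×10⁻⁷ × 3331) = 2.89 A.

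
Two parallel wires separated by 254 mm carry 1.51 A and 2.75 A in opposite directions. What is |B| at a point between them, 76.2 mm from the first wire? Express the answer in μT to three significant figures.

Each long wire gives B = μ₀I/(2πd). Distances are d₁ = 0.0762 m and d₂ = 0.1778 m.
B₁ = 3.96×10⁻⁶ T, B₂ = 3.09×10⁻⁶ T.
Between antiparallel currents both contributions point the same way, so they add. B = B₁ + B₂ = 3.96×10⁻⁶ + 3.09×10⁻⁶ = 7.06×10⁻⁶ T.

B ≈ 7.06 μT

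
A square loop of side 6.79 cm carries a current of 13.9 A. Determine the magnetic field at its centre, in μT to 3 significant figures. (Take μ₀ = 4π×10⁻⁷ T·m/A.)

Each side is a finite straight segment at perpendicular distance d = a/(2 tan(π/4)) = 0.03395 m from the centre, with end-angles ±π/4.
One side contributes B₁ = (μ₀I/4πd)·2 sin(π/4) = 5.79×10⁻⁵ T.
All 4 sides add in the same direction: B = 4 × 5.79×10⁻⁵ = 2.32×10⁻⁴ T.

B ≈ 232 μT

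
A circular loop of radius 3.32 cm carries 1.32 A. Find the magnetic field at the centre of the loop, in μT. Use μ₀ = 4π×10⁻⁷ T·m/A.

At the centre of a circular loop the Biot–Savart law gives B = μ₀I/(2R).
B = (4π×10⁻⁷ × 1.32) / (2 × 0.0332) = 2.50×10⁻⁵ T.

B ≈ 25.0 μT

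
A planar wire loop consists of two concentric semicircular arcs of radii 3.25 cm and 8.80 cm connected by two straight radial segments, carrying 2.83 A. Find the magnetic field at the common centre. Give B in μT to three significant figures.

B ≈ 17.3 μT

The radial connectors point toward the centre, so dl × r̂ = 0 and they contribute nothing.
Each semicircle gives μ₀I/(4R): inner arc 2.74×10⁻⁵ T, outer arc 1.01×10⁻⁵ T.
The two arcs carry current in opposite angular senses, so their fields oppose: B = |2.74×10⁻⁵ − 1.01×10⁻⁵| = 1.73×10⁻⁵ T.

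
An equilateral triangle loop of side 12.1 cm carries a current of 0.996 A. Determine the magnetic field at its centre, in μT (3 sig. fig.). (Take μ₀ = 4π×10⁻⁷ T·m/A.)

Each side is a finite straight segment at perpendicular distance d = a/(2 tan(π/3)) = 0.03493 m from the centre, with end-angles ±π/3.
One side contributes B₁ = (μ₀I/4πd)·2 sin(π/3) = 4.94×10⁻⁶ T.
All 3 sides add in the same direction: B = 3 × 4.94×10⁻⁶ = 1.48×10⁻⁵ T.

B ≈ 14.8 μT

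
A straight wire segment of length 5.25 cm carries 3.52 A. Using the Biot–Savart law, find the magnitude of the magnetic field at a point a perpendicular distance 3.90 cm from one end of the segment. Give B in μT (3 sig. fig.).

For a finite straight segment, B = (μ₀I/4πd)(sinθ₁ + sinθ₂), where θ₁, θ₂ are the angles from the perpendicular to each end.
The perpendicular foot is at one end, so the two end-offsets along the wire are 0 and L = 0.0525 m.
sinθ₁ = 0/√(0²+0.039²) = 0.0000; sinθ₂ = 0.0525/√(0.0525²+0.039²) = 0.8027.
B = (4π×10⁻⁷ × 3.52) / (4π × 0.039) × (0.0000 + 0.8027) = 7.25×10⁻⁶ T.

B ≈ 7.25 μT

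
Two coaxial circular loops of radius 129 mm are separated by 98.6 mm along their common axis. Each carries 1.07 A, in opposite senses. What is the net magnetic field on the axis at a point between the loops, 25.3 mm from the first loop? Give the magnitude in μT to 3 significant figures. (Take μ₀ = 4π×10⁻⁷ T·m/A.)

B ≈ 1.50 μT

Each loop contributes B = μ₀IR²/[2(R²+z²)^(3/2)] on the axis, with z measured from that loop.
Loop 1 (z = 0.0253 m): B₁ = 4.92×10⁻⁶ T. Loop 2 (z = 0.0733 m): B₂ = 3.43×10⁻⁶ T.
The fields oppose: B = |B₁ − B₂| = 1.50×10⁻⁶ T.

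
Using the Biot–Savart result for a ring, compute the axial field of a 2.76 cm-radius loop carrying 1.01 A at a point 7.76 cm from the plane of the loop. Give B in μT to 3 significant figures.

B ≈ 0.865 μT

On the axis of a circular loop, B = μ₀IR² / [2(R²+z²)^(3/2)].
R² + z² = (0.0276)² + (0.0776)² = 0.006784 m², and (R²+z²)^(3/2) = 5.59×10⁻⁴ m³.
B = (4π×10⁻⁷ × 1.01 × 0.0007618) / (2 × 5.59×10⁻⁴) = 8.65×10⁻⁷ T.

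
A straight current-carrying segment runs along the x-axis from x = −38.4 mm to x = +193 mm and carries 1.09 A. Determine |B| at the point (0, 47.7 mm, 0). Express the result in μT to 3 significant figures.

For a finite straight segment, B = (μ₀I/4πd)(sinθ₁ + sinθ₂), where θ₁, θ₂ are the angles from the perpendicular to each end.
The perpendicular distance is d = 0.0477 m; the end-offsets along the wire are a = 0.0384 m and b = 0.193 m.
sinθ₁ = 0.0384/√(0.0384²+0.0477²) = 0.6271; sinθ₂ = 0.193/√(0.193²+0.0477²) = 0.9708.
B = (4π×10⁻⁷ × 1.09) / (4π × 0.0477) × (0.6271 + 0.9708) = 3.65×10⁻⁶ T.

B ≈ 3.65 μT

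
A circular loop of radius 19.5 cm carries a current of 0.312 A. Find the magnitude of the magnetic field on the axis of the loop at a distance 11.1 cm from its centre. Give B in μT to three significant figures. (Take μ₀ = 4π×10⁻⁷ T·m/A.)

On the axis of a circular loop, B = μ₀IR² / [2(R²+z²)^(3/2)].
R² + z² = (0.195)² + (0.111)² = 0.05035 m², and (R²+z²)^(3/2) = 1.13×10⁻² m³.
B = (4π×10⁻⁷ × 0.312 × 0.03803) / (2 × 1.13×10⁻²) = 6.60×10⁻⁷ T.

B ≈ 0.660 μT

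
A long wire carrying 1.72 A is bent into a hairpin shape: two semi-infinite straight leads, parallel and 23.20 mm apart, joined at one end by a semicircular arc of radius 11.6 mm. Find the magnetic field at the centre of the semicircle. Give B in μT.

B ≈ 76.2 μT

The semicircular arc contributes B_arc = μ₀I·π/(4πR) = μ₀I/(4R) = 4.66×10⁻⁵ T.
Each semi-infinite lead is at perpendicular distance R = 0.0116 m from the centre, with the perpendicular foot at its near end, so it contributes μ₀I/(4πR); both point the same way, together 2.97×10⁻⁵ T.
Arc and leads all point the same direction: B = 4.66×10⁻⁵ + 2.97×10⁻⁵ = 7.62×10⁻⁵ T.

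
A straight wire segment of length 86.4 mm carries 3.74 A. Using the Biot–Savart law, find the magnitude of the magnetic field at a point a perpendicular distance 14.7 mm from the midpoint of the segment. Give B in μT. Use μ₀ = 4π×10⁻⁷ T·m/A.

B ≈ 48.2 μT

For a finite straight segment, B = (μ₀I/4πd)(sinθ₁ + sinθ₂), where θ₁, θ₂ are the angles from the perpendicular to each end.
The perpendicular from the point meets the wire at its midpoint, so each end is L/2 = 0.0432 m away along the wire.
sinθ₁ = 0.0432/√(0.0432²+0.0147²) = 0.9467; sinθ₂ = 0.0432/√(0.0432²+0.0147²) = 0.9467.
B = (4π×10⁻⁷ × 3.74) / (4π × 0.0147) × (0.9467 + 0.9467) = 4.82×10⁻⁵ T.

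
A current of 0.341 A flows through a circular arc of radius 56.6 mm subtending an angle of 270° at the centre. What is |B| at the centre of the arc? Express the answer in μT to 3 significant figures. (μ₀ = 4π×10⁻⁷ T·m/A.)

B ≈ 2.84 μT

The Biot–Savart field of a circular arc at its centre is B = μ₀Iφ/(4πR), with φ = 4.712 rad.
B = (4π×10⁻⁷ × 0.341 × 4.712) / (4π × 0.0566) = 2.84×10⁻⁶ T.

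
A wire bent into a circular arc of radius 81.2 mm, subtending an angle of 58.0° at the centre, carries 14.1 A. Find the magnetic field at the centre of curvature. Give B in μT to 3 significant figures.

The Biot–Savart field of a circular arc at its centre is B = μ₀Iφ/(4πR), with φ = 1.012 rad.
B = (4π×10⁻⁷ × 14.1 × 1.012) / (4π × 0.0812) = 1.76×10⁻⁵ T.

B ≈ 17.6 μT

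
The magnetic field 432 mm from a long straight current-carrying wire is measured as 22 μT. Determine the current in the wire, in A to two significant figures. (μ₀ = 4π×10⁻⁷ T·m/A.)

For a long straight wire B = μ₀I/(2πd), so I = 2πdB/μ₀.
I = 2π × 0.432 × 2.20×10⁻⁵ / (4π×10⁻⁷) = 47.5 A.

I ≈ 48 A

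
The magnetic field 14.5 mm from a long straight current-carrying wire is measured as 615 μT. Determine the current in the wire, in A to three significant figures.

I ≈ 44.6 A

For a long straight wire B = μ₀I/(2πd), so I = 2πdB/μ₀.
I = 2π × 0.0145 × 6.15×10⁻⁴ / (4π×10⁻⁷) = 44.6 A.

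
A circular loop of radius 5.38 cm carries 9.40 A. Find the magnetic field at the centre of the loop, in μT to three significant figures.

B ≈ 110 μT

At the centre of a circular loop the Biot–Savart law gives B = μ₀I/(2R).
B = (4π×10⁻⁷ × 9.40) / (2 × 0.0538) = 1.10×10⁻⁴ T.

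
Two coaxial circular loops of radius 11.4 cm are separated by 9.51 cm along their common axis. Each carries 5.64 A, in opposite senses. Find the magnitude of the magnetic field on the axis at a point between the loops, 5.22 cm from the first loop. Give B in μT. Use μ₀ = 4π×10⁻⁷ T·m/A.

Each loop contributes B = μ₀IR²/[2(R²+z²)^(3/2)] on the axis, with z measured from that loop.
Loop 1 (z = 0.0522 m): B₁ = 2.34×10⁻⁵ T. Loop 2 (z = 0.0429 m): B₂ = 2.55×10⁻⁵ T.
The fields oppose: B = |B₁ − B₂| = 2.12×10⁻⁶ T.

B ≈ 2.12 μT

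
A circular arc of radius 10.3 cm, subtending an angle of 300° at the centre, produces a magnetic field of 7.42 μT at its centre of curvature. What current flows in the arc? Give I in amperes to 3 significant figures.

For a circular arc, B = μ₀Iφ/(4πR) with φ in radians; here φ = 5.236 rad.
So I = 4πRB/(μ₀φ) = 4π × 0.103 × 7.42×10⁻⁶ / (4π×10⁻⁷ × 5.236) = 1.46 A.

I ≈ 1.46 A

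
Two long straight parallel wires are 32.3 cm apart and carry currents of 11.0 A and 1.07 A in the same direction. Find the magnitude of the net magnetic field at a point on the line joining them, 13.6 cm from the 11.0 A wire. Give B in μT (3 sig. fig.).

B ≈ 15.0 μT

Each long wire gives B = μ₀I/(2πd). Distances are d₁ = 0.136 m and d₂ = 0.187 m.
B₁ = 1.62×10⁻⁵ T, B₂ = 1.14×10⁻⁶ T.
Between parallel currents the two contributions point in opposite directions, so they subtract. B = |B₁ − B₂| = |1.62×10⁻⁵ − 1.14×10⁻⁶| = 1.50×10⁻⁵ T.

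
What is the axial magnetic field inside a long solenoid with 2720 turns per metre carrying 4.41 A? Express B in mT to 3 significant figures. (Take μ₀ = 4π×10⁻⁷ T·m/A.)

Inside a long solenoid, B = μ₀nI with n = 2720 turns/m.
B = 4π×10⁻⁷ × 2720 × 4.41 = 1.51×10⁻² T.

B ≈ 15.1 mT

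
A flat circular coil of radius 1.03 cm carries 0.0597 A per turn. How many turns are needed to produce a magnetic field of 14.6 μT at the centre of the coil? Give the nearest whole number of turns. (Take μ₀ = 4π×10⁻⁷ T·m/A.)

For an N-turn coil, B = Nμ₀I/(2R). A single turn gives B₁ = 3.64×10⁻⁶ T with R = 0.0103 m.
N = B/B₁ = 1.46×10⁻⁵ / 3.64×10⁻⁶ = 4.01.

N = 4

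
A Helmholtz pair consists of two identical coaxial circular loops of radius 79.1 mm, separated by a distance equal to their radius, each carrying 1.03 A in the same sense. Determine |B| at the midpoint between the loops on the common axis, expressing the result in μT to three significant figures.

Each loop contributes B = μ₀IR²/[2(R²+z²)^(3/2)] on the axis, with z measured from that loop.
Loop 1 (z = 0.03955 m): B₁ = 5.85×10⁻⁶ T. Loop 2 (z = 0.03955 m): B₂ = 5.85×10⁻⁶ T.
The fields add: B = B₁ + B₂ = 1.17×10⁻⁵ T.

B ≈ 11.7 μT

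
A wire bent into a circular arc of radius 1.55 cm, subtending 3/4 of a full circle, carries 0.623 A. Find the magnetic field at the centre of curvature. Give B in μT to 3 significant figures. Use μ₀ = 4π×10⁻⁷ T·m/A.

B ≈ 18.9 μT

The Biot–Savart field of a circular arc at its centre is B = μ₀Iφ/(4πR), with φ = 4.712 rad.
B = (4π×10⁻⁷ × 0.623 × 4.712) / (4π × 0.0155) = 1.89×10⁻⁵ T.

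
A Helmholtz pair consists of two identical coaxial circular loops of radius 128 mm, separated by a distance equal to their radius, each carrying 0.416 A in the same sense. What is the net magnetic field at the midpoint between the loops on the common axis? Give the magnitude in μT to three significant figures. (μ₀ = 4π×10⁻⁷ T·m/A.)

Each loop contributes B = μ₀IR²/[2(R²+z²)^(3/2)] on the axis, with z measured from that loop.
Loop 1 (z = 0.064 m): B₁ = 1.46×10⁻⁶ T. Loop 2 (z = 0.064 m): B₂ = 1.46×10⁻⁶ T.
The fields add: B = B₁ + B₂ = 2.92×10⁻⁶ T.

B ≈ 2.92 μT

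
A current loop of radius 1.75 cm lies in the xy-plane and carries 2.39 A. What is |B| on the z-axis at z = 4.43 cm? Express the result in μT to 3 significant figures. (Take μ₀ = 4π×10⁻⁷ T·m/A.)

On the axis of a circular loop, B = μ₀IR² / [2(R²+z²)^(3/2)].
R² + z² = (0.0175)² + (0.0443)² = 0.002269 m², and (R²+z²)^(3/2) = 1.08×10⁻⁴ m³.
B = (4π×10⁻⁷ × 2.39 × 0.0003063) / (2 × 1.08×10⁻⁴) = 4.26×10⁻⁶ T.

B ≈ 4.26 μT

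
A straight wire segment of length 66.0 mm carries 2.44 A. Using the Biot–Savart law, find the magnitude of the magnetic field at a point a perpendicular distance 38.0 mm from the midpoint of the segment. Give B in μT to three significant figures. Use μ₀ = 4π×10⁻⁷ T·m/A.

B ≈ 8.42 μT

For a finite straight segment, B = (μ₀I/4πd)(sinθ₁ + sinθ₂), where θ₁, θ₂ are the angles from the perpendicular to each end.
The perpendicular from the point meets the wire at its midpoint, so each end is L/2 = 0.033 m away along the wire.
sinθ₁ = 0.033/√(0.033²+0.038²) = 0.6557; sinθ₂ = 0.033/√(0.033²+0.038²) = 0.6557.
B = (4π×10⁻⁷ × 2.44) / (4π × 0.038) × (0.6557 + 0.6557) = 8.42×10⁻⁶ T.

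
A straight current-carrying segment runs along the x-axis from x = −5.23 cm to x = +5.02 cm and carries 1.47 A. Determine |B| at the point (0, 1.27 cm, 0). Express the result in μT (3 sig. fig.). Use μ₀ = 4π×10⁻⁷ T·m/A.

B ≈ 22.5 μT

For a finite straight segment, B = (μ₀I/4πd)(sinθ₁ + sinθ₂), where θ₁, θ₂ are the angles from the perpendicular to each end.
The perpendicular distance is d = 0.0127 m; the end-offsets along the wire are a = 0.0523 m and b = 0.0502 m.
sinθ₁ = 0.0523/√(0.0523²+0.0127²) = 0.9718; sinθ₂ = 0.0502/√(0.0502²+0.0127²) = 0.9695.
B = (4π×10⁻⁷ × 1.47) / (4π × 0.0127) × (0.9718 + 0.9695) = 2.25×10⁻⁵ T.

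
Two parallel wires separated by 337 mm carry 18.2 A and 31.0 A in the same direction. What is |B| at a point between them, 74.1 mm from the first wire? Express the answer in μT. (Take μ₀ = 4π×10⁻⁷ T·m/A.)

Each long wire gives B = μ₀I/(2πd). Distances are d₁ = 0.0741 m and d₂ = 0.2629 m.
B₁ = 4.91×10⁻⁵ T, B₂ = 2.36×10⁻⁵ T.
Between parallel currents the two contributions point in opposite directions, so they subtract. B = |B₁ − B₂| = |4.91×10⁻⁵ − 2.36×10⁻⁵| = 2.55×10⁻⁵ T.

B ≈ 25.5 μT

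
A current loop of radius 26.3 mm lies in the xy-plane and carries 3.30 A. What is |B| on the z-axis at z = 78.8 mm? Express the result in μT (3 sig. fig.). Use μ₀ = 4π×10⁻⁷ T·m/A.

B ≈ 2.50 μT

On the axis of a circular loop, B = μ₀IR² / [2(R²+z²)^(3/2)].
R² + z² = (0.0263)² + (0.0788)² = 0.006901 m², and (R²+z²)^(3/2) = 5.73×10⁻⁴ m³.
B = (4π×10⁻⁷ × 3.30 × 0.0006917) / (2 × 5.73×10⁻⁴) = 2.50×10⁻⁶ T.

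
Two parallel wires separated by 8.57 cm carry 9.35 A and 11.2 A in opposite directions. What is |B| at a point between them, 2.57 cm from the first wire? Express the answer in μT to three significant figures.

B ≈ 110 μT

Each long wire gives B = μ₀I/(2πd). Distances are d₁ = 0.0257 m and d₂ = 0.06 m.
B₁ = 7.28×10⁻⁵ T, B₂ = 3.73×10⁻⁵ T.
Between antiparallel currents both contributions point the same way, so they add. B = B₁ + B₂ = 7.28×10⁻⁵ + 3.73×10⁻⁵ = 1.10×10⁻⁴ T.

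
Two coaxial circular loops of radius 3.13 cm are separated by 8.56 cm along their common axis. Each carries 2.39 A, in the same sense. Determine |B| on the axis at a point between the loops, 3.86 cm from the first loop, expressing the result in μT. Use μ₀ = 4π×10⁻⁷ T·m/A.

Each loop contributes B = μ₀IR²/[2(R²+z²)^(3/2)] on the axis, with z measured from that loop.
Loop 1 (z = 0.0386 m): B₁ = 1.20×10⁻⁵ T. Loop 2 (z = 0.047 m): B₂ = 8.17×10⁻⁶ T.
The fields add: B = B₁ + B₂ = 2.02×10⁻⁵ T.

B ≈ 20.2 μT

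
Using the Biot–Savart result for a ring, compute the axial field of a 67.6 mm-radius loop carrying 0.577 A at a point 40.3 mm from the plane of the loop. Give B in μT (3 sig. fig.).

B ≈ 3.40 μT

On the axis of a circular loop, B = μ₀IR² / [2(R²+z²)^(3/2)].
R² + z² = (0.0676)² + (0.0403)² = 0.006194 m², and (R²+z²)^(3/2) = 4.87×10⁻⁴ m³.
B = (4π×10⁻⁷ × 0.577 × 0.00457) / (2 × 4.87×10⁻⁴) = 3.40×10⁻⁶ T.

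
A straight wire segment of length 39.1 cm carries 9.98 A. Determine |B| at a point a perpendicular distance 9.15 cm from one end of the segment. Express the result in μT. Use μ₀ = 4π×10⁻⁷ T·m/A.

For a finite straight segment, B = (μ₀I/4πd)(sinθ₁ + sinθ₂), where θ₁, θ₂ are the angles from the perpendicular to each end.
The perpendicular foot is at one end, so the two end-offsets along the wire are 0 and L = 0.391 m.
sinθ₁ = 0/√(0²+0.0915²) = 0.0000; sinθ₂ = 0.391/√(0.391²+0.0915²) = 0.9737.
B = (4π×10⁻⁷ × 9.98) / (4π × 0.0915) × (0.0000 + 0.9737) = 1.06×10⁻⁵ T.

B ≈ 10.6 μT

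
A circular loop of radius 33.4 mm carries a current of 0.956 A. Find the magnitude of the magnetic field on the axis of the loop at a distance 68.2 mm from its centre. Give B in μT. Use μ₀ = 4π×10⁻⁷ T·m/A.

On the axis of a circular loop, B = μ₀IR² / [2(R²+z²)^(3/2)].
R² + z² = (0.0334)² + (0.0682)² = 0.005767 m², and (R²+z²)^(3/2) = 4.38×10⁻⁴ m³.
B = (4π×10⁻⁷ × 0.956 × 0.001116) / (2 × 4.38×10⁻⁴) = 1.53×10⁻⁶ T.

B ≈ 1.53 μT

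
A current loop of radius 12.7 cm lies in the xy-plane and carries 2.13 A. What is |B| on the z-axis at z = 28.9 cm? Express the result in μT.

On the axis of a circular loop, B = μ₀IR² / [2(R²+z²)^(3/2)].
R² + z² = (0.127)² + (0.289)² = 0.09965 m², and (R²+z²)^(3/2) = 3.15×10⁻² m³.
B = (4π×10⁻⁷ × 2.13 × 0.01613) / (2 × 3.15×10⁻²) = 6.86×10⁻⁷ T.

B ≈ 0.686 μT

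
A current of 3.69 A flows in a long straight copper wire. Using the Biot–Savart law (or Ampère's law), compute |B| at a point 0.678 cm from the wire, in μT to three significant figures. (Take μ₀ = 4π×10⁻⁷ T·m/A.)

B ≈ 109 μT

For an infinitely long straight wire, B = μ₀I/(2πd).
B = (4π×10⁻⁷ × 3.69) / (2π × 0.00678) = 1.09×10⁻⁴ T.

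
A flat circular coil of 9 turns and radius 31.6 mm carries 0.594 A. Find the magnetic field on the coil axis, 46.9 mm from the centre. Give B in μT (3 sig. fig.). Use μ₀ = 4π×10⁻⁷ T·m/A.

For an N-turn flat coil, B = Nμ₀IR²/[2(R²+z²)^(3/2)] with R = 0.0316 m, z = 0.0469 m.
B = 9 × 2.06×10⁻⁶ T = 1.85×10⁻⁵ T.

B ≈ 18.5 μT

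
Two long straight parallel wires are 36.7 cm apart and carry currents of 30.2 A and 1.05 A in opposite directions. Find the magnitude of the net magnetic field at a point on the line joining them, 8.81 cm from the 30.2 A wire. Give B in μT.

Each long wire gives B = μ₀I/(2πd). Distances are d₁ = 0.0881 m and d₂ = 0.2789 m.
B₁ = 6.86×10⁻⁵ T, B₂ = 7.53×10⁻⁷ T.
Between antiparallel currents both contributions point the same way, so they add. B = B₁ + B₂ = 6.86×10⁻⁵ + 7.53×10⁻⁷ = 6.93×10⁻⁵ T.

B ≈ 69.3 μT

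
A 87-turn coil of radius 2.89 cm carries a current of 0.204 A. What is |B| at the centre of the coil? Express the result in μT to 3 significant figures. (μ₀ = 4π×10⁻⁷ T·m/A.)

B ≈ 386 μT

For an N-turn flat coil, B = Nμ₀I/(2R) with R = 0.0289 m.
B = 87 × 4.44×10⁻⁶ T = 3.86×10⁻⁴ T.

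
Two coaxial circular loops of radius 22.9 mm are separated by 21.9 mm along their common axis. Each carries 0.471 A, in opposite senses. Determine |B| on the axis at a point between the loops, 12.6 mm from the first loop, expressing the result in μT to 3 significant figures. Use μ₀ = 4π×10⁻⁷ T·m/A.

Each loop contributes B = μ₀IR²/[2(R²+z²)^(3/2)] on the axis, with z measured from that loop.
Loop 1 (z = 0.0126 m): B₁ = 8.69×10⁻⁶ T. Loop 2 (z = 0.0093 m): B₂ = 1.03×10⁻⁵ T.
The fields oppose: B = |B₁ − B₂| = 1.59×10⁻⁶ T.

B ≈ 1.59 μT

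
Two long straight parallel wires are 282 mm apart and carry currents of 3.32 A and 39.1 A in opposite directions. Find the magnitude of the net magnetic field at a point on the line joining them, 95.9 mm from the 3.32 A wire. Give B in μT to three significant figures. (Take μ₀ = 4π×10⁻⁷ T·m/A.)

B ≈ 48.9 μT

Each long wire gives B = μ₀I/(2πd). Distances are d₁ = 0.0959 m and d₂ = 0.1861 m.
B₁ = 6.92×10⁻⁶ T, B₂ = 4.20×10⁻⁵ T.
Between antiparallel currents both contributions point the same way, so they add. B = B₁ + B₂ = 6.92×10⁻⁶ + 4.20×10⁻⁵ = 4.89×10⁻⁵ T.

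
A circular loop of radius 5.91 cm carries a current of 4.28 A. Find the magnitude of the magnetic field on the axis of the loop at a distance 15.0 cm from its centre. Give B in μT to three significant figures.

B ≈ 2.24 μT

On the axis of a circular loop, B = μ₀IR² / [2(R²+z²)^(3/2)].
R² + z² = (0.0591)² + (0.15)² = 0.02599 m², and (R²+z²)^(3/2) = 4.19×10⁻³ m³.
B = (4π×10⁻⁷ × 4.28 × 0.003493) / (2 × 4.19×10⁻³) = 2.24×10⁻⁶ T.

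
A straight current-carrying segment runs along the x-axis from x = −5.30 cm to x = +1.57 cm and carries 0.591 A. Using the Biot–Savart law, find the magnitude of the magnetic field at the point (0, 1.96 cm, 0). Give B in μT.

B ≈ 4.71 μT

For a finite straight segment, B = (μ₀I/4πd)(sinθ₁ + sinθ₂), where θ₁, θ₂ are the angles from the perpendicular to each end.
The perpendicular distance is d = 0.0196 m; the end-offsets along the wire are a = 0.053 m and b = 0.0157 m.
sinθ₁ = 0.053/√(0.053²+0.0196²) = 0.9379; sinθ₂ = 0.0157/√(0.0157²+0.0196²) = 0.6252.
B = (4π×10⁻⁷ × 0.591) / (4π × 0.0196) × (0.9379 + 0.6252) = 4.71×10⁻⁶ T.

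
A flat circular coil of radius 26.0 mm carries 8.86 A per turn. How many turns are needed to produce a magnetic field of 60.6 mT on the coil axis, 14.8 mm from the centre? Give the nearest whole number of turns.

For an N-turn coil, B = Nμ₀IR²/[2(R²+z²)^(3/2)]. A single turn gives B₁ = 1.41×10⁻⁴ T with R = 0.026 m, z = 0.0148 m.
N = B/B₁ = 6.06×10⁻² / 1.41×10⁻⁴ = 431.20.

N = 431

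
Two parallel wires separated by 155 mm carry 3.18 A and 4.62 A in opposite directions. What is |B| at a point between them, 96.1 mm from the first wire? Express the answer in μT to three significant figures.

Each long wire gives B = μ₀I/(2πd). Distances are d₁ = 0.0961 m and d₂ = 0.0589 m.
B₁ = 6.62×10⁻⁶ T, B₂ = 1.57×10⁻⁵ T.
Between antiparallel currents both contributions point the same way, so they add. B = B₁ + B₂ = 6.62×10⁻⁶ + 1.57×10⁻⁵ = 2.23×10⁻⁵ T.

B ≈ 22.3 μT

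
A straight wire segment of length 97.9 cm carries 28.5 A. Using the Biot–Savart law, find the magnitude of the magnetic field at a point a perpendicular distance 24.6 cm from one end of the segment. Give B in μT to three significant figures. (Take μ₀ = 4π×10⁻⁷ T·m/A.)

For a finite straight segment, B = (μ₀I/4πd)(sinθ₁ + sinθ₂), where θ₁, θ₂ are the angles from the perpendicular to each end.
The perpendicular foot is at one end, so the two end-offsets along the wire are 0 and L = 0.979 m.
sinθ₁ = 0/√(0²+0.246²) = 0.0000; sinθ₂ = 0.979/√(0.979²+0.246²) = 0.9699.
B = (4π×10⁻⁷ × 28.5) / (4π × 0.246) × (0.0000 + 0.9699) = 1.12×10⁻⁵ T.

B ≈ 11.2 μT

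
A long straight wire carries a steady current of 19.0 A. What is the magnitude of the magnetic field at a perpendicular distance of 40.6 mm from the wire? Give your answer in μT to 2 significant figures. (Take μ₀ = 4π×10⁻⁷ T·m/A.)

B ≈ 94 μT

For an infinitely long straight wire, B = μ₀I/(2πd).
B = (4π×10⁻⁷ × 19.0) / (2π × 0.0406) = 9.36×10⁻⁵ T.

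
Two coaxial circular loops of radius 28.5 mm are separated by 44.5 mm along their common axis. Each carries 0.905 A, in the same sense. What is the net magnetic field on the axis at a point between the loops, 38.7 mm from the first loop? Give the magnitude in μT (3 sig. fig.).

Each loop contributes B = μ₀IR²/[2(R²+z²)^(3/2)] on the axis, with z measured from that loop.
Loop 1 (z = 0.0387 m): B₁ = 4.16×10⁻⁶ T. Loop 2 (z = 0.0058 m): B₂ = 1.88×10⁻⁵ T.
The fields add: B = B₁ + B₂ = 2.29×10⁻⁵ T.

B ≈ 22.9 μT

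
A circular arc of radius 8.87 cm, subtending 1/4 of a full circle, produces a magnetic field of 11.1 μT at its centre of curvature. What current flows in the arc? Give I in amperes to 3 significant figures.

I ≈ 6.27 A

For a circular arc, B = μ₀Iφ/(4πR) with φ in radians; here φ = 1.571 rad.
So I = 4πRB/(μ₀φ) = 4π × 0.0887 × 1.11×10⁻⁵ / (4π×10⁻⁷ × 1.571) = 6.27 A.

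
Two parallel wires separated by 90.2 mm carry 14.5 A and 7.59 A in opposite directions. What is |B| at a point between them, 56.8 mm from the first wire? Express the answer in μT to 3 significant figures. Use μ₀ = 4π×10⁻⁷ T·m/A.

B ≈ 96.5 μT

Each long wire gives B = μ₀I/(2πd). Distances are d₁ = 0.0568 m and d₂ = 0.0334 m.
B₁ = 5.11×10⁻⁵ T, B₂ = 4.54×10⁻⁵ T.
Between antiparallel currents both contributions point the same way, so they add. B = B₁ + B₂ = 5.11×10⁻⁵ + 4.54×10⁻⁵ = 9.65×10⁻⁵ T.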